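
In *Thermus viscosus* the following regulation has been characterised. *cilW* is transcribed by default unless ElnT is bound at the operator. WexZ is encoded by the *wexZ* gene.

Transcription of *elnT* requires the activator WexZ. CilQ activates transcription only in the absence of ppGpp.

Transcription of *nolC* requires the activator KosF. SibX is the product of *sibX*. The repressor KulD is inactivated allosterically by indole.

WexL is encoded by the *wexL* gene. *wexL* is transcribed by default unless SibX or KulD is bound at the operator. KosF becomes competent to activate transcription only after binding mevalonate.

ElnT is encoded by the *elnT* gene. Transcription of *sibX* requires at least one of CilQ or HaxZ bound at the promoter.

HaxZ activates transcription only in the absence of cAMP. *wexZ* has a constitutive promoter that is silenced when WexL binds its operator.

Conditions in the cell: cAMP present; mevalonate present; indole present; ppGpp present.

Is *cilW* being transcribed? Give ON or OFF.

ON

ppGpp is present, so CilQ is inactive.
cAMP is present, so HaxZ is inactive.
No activator is available at the *sibX* promoter, so *sibX* is not transcribed.
So SibX is not produced.
Indole is present, so KulD is inactive.
With no repressor bound, *wexL* is transcribed.
So WexL is produced and active.
With repressor WexL bound, *wexZ* is not transcribed.
So WexZ is not produced.
Required activator WexZ is absent, so *elnT* is not transcribed.
So ElnT is not produced.
With no repressor bound, *cilW* is transcribed.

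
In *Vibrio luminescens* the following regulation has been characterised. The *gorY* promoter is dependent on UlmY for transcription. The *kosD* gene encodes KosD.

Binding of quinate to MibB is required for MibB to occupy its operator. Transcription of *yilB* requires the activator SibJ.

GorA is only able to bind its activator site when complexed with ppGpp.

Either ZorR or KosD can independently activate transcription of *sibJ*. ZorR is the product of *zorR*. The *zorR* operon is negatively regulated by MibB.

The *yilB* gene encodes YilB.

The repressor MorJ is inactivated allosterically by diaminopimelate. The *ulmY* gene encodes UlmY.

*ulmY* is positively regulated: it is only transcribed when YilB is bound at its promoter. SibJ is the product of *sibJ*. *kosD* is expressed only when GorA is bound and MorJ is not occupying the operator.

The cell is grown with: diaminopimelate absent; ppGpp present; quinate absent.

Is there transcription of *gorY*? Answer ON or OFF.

ON

Quinate is absent, so MibB is inactive.
With no repressor bound, *zorR* is transcribed.
So ZorR is produced and active.
ppGpp is present, so GorA is active.
Diaminopimelate is absent, so MorJ is active.
With repressor MorJ bound, *kosD* is not transcribed.
So KosD is not produced.
Activator ZorR is present, so *sibJ* is transcribed.
So SibJ is produced and active.
No repressor is bound and SibJ is active, so *yilB* is transcribed.
So YilB is produced and active.
No repressor is bound and YilB is active, so *ulmY* is transcribed.
So UlmY is produced and active.
No repressor is bound and UlmY is active, so *gorY* is transcribed.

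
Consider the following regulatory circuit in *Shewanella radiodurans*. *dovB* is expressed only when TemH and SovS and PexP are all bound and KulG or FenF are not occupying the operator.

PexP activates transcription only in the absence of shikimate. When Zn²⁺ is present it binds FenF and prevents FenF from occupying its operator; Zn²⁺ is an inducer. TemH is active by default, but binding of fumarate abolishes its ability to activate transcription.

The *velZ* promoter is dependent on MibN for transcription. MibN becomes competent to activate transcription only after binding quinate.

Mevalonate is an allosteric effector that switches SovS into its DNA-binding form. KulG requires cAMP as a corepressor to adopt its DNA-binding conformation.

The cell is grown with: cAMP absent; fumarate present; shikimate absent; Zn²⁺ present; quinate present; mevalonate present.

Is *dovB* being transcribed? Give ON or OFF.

OFF

Fumarate is present, so TemH is inactive.
cAMP is absent, so KulG is inactive.
Zn²⁺ is present, so FenF is inactive.
Mevalonate is present, so SovS is active.
Shikimate is absent, so PexP is active.
Required activator TemH is absent, so *dovB* is not transcribed.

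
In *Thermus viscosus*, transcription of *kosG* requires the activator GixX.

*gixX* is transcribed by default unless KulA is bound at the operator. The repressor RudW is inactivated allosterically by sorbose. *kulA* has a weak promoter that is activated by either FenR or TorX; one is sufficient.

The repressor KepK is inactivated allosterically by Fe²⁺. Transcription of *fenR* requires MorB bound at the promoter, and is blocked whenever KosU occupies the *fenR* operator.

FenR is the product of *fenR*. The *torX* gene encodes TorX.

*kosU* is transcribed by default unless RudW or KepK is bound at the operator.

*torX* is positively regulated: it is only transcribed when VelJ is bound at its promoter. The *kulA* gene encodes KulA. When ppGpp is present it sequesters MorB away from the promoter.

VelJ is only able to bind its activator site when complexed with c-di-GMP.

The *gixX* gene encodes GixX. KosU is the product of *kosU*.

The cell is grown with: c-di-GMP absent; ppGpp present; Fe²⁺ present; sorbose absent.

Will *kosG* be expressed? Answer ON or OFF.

ON

Sorbose is absent, so RudW is active.
Fe²⁺ is present, so KepK is inactive.
With repressor RudW bound, *kosU* is not transcribed.
So KosU is not produced.
ppGpp is present, so MorB is inactive.
Required activator MorB is absent, so *fenR* is not transcribed.
So FenR is not produced.
c-di-GMP is absent, so VelJ is inactive.
Required activator VelJ is absent, so *torX* is not transcribed.
So TorX is not produced.
No activator is available at the *kulA* promoter, so *kulA* is not transcribed.
So KulA is not produced.
With no repressor bound, *gixX* is transcribed.
So GixX is produced and active.
No repressor is bound and GixX is active, so *kosG* is transcribed.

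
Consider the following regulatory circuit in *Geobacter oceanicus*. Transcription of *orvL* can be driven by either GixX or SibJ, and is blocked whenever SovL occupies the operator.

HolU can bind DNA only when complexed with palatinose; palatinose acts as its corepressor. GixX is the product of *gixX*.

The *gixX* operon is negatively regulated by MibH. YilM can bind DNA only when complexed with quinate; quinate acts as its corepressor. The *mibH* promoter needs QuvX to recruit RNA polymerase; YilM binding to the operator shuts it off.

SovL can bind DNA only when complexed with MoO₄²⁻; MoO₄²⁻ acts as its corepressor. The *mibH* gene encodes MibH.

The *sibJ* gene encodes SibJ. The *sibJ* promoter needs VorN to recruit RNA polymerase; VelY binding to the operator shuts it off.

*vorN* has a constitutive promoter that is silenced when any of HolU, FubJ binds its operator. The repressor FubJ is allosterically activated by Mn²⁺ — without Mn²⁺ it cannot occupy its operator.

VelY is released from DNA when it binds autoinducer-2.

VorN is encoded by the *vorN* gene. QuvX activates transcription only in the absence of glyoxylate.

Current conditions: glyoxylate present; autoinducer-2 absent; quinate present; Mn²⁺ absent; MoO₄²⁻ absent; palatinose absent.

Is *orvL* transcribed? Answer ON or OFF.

Quinate is present, so YilM is active.
Glyoxylate is present, so QuvX is inactive.
With repressor YilM bound, *mibH* is not transcribed.
So MibH is not produced.
With no repressor bound, *gixX* is transcribed.
So GixX is produced and active.
MoO₄²⁻ is absent, so SovL is inactive.
Palatinose is absent, so HolU is inactive.
Mn²⁺ is absent, so FubJ is inactive.
With no repressor bound, *vorN* is transcribed.
So VorN is produced and active.
Autoinducer-2 is absent, so VelY is active.
With repressor VelY bound, *sibJ* is not transcribed.
So SibJ is not produced.
Activator GixX is present, so *orvL* is transcribed.

ON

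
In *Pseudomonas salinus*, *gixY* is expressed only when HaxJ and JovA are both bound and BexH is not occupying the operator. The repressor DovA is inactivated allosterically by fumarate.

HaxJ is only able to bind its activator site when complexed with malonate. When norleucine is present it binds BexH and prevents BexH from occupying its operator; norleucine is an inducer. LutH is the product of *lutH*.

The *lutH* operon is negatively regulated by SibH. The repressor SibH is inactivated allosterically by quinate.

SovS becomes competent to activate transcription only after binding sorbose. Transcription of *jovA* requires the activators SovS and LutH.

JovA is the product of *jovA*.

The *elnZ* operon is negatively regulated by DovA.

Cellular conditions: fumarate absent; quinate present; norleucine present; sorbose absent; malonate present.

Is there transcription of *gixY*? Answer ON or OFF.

OFF

Malonate is present, so HaxJ is active.
Sorbose is absent, so SovS is inactive.
Quinate is present, so SibH is inactive.
With no repressor bound, *lutH* is transcribed.
So LutH is produced and active.
Required activator SovS is absent, so *jovA* is not transcribed.
So JovA is not produced.
Norleucine is present, so BexH is inactive.
Required activator JovA is absent, so *gixY* is not transcribed.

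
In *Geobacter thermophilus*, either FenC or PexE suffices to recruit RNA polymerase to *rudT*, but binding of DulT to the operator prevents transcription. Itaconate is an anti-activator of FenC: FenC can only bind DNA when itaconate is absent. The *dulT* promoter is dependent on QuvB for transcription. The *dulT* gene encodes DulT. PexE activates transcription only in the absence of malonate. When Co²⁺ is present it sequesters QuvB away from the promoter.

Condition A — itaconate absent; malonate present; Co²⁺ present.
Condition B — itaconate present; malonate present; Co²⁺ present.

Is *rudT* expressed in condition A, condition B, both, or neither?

A only

Condition A:
Itaconate is absent, so FenC is active.
Malonate is present, so PexE is inactive.
Co²⁺ is present, so QuvB is inactive.
Required activator QuvB is absent, so *dulT* is not transcribed.
So DulT is not produced.
Activator FenC is present, so *rudT* is transcribed.
→ *rudT* is ON in A.
Condition B:
Itaconate is present, so FenC is inactive.
Malonate is present, so PexE is inactive.
Co²⁺ is present, so QuvB is inactive.
Required activator QuvB is absent, so *dulT* is not transcribed.
So DulT is not produced.
No activator is available at the *rudT* promoter, so *rudT* is not transcribed.
→ *rudT* is OFF in B.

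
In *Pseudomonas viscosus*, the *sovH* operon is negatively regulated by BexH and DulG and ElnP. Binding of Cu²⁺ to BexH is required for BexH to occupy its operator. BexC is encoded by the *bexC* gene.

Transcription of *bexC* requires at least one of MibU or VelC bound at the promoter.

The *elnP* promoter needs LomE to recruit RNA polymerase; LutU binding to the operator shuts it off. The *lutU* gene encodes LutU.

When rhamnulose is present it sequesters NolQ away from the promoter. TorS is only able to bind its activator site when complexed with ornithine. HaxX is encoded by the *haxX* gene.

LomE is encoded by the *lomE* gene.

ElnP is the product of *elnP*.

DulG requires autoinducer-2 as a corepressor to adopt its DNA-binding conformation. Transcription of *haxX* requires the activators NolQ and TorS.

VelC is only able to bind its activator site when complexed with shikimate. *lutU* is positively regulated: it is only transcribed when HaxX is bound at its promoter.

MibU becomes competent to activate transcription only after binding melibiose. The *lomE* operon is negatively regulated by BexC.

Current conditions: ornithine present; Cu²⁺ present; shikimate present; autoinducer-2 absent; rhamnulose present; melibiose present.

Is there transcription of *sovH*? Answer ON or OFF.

OFF

Cu²⁺ is present, so BexH is active.
Autoinducer-2 is absent, so DulG is inactive.
Rhamnulose is present, so NolQ is inactive.
Ornithine is present, so TorS is active.
Required activator NolQ is absent, so *haxX* is not transcribed.
So HaxX is not produced.
Required activator HaxX is absent, so *lutU* is not transcribed.
So LutU is not produced.
Melibiose is present, so MibU is active.
Shikimate is present, so VelC is active.
Activator MibU is present, so *bexC* is transcribed.
So BexC is produced and active.
With repressor BexC bound, *lomE* is not transcribed.
So LomE is not produced.
Required activator LomE is absent, so *elnP* is not transcribed.
So ElnP is not produced.
With repressor BexH bound, *sovH* is not transcribed.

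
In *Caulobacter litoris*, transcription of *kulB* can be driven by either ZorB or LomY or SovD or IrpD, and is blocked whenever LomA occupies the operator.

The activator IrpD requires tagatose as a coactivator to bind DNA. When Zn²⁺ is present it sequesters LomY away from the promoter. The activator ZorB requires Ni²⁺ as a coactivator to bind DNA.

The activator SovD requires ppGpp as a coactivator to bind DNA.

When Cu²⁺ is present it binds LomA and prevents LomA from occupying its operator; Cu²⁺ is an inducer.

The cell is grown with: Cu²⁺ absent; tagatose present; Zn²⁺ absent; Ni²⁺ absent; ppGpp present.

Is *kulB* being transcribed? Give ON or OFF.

OFF

Cu²⁺ is absent, so LomA is active.
Ni²⁺ is absent, so ZorB is inactive.
Zn²⁺ is absent, so LomY is active.
ppGpp is present, so SovD is active.
Tagatose is present, so IrpD is active.
With repressor LomA bound, *kulB* is not transcribed.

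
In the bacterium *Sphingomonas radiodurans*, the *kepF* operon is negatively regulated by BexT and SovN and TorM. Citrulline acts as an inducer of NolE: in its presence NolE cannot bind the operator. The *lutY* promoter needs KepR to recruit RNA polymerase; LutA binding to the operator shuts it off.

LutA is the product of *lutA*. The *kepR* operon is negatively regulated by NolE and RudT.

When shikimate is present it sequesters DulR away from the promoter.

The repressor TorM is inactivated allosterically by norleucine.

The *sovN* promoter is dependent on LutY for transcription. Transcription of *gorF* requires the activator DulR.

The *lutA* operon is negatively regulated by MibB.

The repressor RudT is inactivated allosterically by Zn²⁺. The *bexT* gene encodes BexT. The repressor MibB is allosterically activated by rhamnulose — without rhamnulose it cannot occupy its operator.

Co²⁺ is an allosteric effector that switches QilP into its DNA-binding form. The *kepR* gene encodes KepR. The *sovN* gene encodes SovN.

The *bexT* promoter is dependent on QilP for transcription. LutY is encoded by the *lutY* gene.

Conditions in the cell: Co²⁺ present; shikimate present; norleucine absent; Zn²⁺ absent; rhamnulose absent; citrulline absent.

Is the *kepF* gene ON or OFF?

OFF

Co²⁺ is present, so QilP is active.
No repressor is bound and QilP is active, so *bexT* is transcribed.
So BexT is produced and active.
Citrulline is absent, so NolE is active.
Zn²⁺ is absent, so RudT is active.
With repressor NolE bound, *kepR* is not transcribed.
So KepR is not produced.
Rhamnulose is absent, so MibB is inactive.
With no repressor bound, *lutA* is transcribed.
So LutA is produced and active.
With repressor LutA bound, *lutY* is not transcribed.
So LutY is not produced.
Required activator LutY is absent, so *sovN* is not transcribed.
So SovN is not produced.
Norleucine is absent, so TorM is active.
With repressor BexT bound, *kepF* is not transcribed.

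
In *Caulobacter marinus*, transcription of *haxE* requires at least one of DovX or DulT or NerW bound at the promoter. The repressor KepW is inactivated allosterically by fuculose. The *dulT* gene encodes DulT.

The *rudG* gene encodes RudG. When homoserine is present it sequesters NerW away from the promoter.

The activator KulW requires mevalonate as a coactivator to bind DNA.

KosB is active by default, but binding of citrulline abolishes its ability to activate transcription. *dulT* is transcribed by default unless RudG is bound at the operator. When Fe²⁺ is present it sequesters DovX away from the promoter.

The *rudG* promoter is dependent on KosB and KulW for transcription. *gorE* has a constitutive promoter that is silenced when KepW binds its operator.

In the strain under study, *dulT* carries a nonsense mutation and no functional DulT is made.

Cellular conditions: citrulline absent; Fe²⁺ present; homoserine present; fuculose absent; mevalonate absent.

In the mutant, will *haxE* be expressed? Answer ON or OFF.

OFF

Fe²⁺ is present, so DovX is inactive.
DulT is non-functional in this strain, so it has no effect.
Homoserine is present, so NerW is inactive.
No activator is available at the *haxE* promoter, so *haxE* is not transcribed.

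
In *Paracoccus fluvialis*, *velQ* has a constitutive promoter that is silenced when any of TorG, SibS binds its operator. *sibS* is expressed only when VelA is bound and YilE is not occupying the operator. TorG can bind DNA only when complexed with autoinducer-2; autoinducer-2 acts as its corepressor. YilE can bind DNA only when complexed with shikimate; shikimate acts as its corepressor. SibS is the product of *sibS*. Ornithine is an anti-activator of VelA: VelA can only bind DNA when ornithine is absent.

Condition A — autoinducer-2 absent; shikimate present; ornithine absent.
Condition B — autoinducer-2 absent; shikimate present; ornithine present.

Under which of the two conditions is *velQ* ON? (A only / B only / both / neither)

both

Condition A:
Autoinducer-2 is absent, so TorG is inactive.
Shikimate is present, so YilE is active.
Ornithine is absent, so VelA is active.
With repressor YilE bound, *sibS* is not transcribed.
So SibS is not produced.
With no repressor bound, *velQ* is transcribed.
→ *velQ* is ON in A.
Condition B:
Autoinducer-2 is absent, so TorG is inactive.
Shikimate is present, so YilE is active.
Ornithine is present, so VelA is inactive.
With repressor YilE bound, *sibS* is not transcribed.
So SibS is not produced.
With no repressor bound, *velQ* is transcribed.
→ *velQ* is ON in B.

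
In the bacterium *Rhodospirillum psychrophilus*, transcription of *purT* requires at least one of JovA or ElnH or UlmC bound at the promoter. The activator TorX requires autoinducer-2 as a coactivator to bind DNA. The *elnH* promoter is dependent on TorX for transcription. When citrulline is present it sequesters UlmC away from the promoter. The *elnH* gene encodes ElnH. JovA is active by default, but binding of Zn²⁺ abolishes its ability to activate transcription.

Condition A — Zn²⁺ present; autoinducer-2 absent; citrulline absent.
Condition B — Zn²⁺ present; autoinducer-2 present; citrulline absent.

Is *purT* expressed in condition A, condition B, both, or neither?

both

Condition A:
Zn²⁺ is present, so JovA is inactive.
Autoinducer-2 is absent, so TorX is inactive.
Required activator TorX is absent, so *elnH* is not transcribed.
So ElnH is not produced.
Citrulline is absent, so UlmC is active.
Activator UlmC is present, so *purT* is transcribed.
→ *purT* is ON in A.
Condition B:
Zn²⁺ is present, so JovA is inactive.
Autoinducer-2 is present, so TorX is active.
No repressor is bound and TorX is active, so *elnH* is transcribed.
So ElnH is produced and active.
Citrulline is absent, so UlmC is active.
Activator ElnH is present, so *purT* is transcribed.
→ *purT* is ON in B.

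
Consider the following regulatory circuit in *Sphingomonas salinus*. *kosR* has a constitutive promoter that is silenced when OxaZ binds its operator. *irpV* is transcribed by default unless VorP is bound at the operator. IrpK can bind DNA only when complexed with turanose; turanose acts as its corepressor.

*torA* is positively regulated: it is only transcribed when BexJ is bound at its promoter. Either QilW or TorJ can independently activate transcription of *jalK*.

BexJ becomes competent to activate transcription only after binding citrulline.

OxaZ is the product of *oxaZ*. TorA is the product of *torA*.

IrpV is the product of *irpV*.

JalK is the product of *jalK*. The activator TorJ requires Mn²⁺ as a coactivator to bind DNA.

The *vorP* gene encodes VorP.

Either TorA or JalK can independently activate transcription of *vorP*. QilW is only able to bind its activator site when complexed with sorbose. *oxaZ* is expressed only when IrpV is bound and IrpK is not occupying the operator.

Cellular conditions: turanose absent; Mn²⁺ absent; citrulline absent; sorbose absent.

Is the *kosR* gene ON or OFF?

Citrulline is absent, so BexJ is inactive.
Required activator BexJ is absent, so *torA* is not transcribed.
So TorA is not produced.
Sorbose is absent, so QilW is inactive.
Mn²⁺ is absent, so TorJ is inactive.
No activator is available at the *jalK* promoter, so *jalK* is not transcribed.
So JalK is not produced.
No activator is available at the *vorP* promoter, so *vorP* is not transcribed.
So VorP is not produced.
With no repressor bound, *irpV* is transcribed.
So IrpV is produced and active.
Turanose is absent, so IrpK is inactive.
No repressor is bound and IrpV is active, so *oxaZ* is transcribed.
So OxaZ is produced and active.
With repressor OxaZ bound, *kosR* is not transcribed.

OFF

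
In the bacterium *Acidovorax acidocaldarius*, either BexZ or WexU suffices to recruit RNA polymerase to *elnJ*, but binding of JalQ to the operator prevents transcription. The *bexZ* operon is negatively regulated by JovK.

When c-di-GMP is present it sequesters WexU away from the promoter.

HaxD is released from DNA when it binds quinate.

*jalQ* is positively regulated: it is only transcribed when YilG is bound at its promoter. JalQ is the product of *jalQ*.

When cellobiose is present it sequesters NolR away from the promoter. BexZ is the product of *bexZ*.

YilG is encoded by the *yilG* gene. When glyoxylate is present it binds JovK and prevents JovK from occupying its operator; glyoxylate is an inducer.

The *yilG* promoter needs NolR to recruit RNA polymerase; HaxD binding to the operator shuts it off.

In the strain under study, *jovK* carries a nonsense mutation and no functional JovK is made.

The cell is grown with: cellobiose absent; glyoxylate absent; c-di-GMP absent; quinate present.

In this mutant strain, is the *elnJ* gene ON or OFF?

JovK is non-functional in this strain, so it has no effect.
With no repressor bound, *bexZ* is transcribed.
So BexZ is produced and active.
c-di-GMP is absent, so WexU is active.
Cellobiose is absent, so NolR is active.
Quinate is present, so HaxD is inactive.
No repressor is bound and NolR is active, so *yilG* is transcribed.
So YilG is produced and active.
No repressor is bound and YilG is active, so *jalQ* is transcribed.
So JalQ is produced and active.
With repressor JalQ bound, *elnJ* is not transcribed.

OFF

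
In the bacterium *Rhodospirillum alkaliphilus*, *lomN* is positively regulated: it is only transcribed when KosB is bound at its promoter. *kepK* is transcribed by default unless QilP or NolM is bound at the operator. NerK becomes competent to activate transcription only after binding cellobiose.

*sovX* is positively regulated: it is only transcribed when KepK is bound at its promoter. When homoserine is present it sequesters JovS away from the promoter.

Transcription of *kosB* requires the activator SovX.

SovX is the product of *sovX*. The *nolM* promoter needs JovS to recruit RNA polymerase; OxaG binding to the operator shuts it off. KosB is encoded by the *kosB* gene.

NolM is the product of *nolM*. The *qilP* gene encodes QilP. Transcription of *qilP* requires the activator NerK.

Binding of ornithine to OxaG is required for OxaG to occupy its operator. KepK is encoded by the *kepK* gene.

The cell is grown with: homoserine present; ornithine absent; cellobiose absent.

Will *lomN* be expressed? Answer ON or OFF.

Cellobiose is absent, so NerK is inactive.
Required activator NerK is absent, so *qilP* is not transcribed.
So QilP is not produced.
Homoserine is present, so JovS is inactive.
Ornithine is absent, so OxaG is inactive.
Required activator JovS is absent, so *nolM* is not transcribed.
So NolM is not produced.
With no repressor bound, *kepK* is transcribed.
So KepK is produced and active.
No repressor is bound and KepK is active, so *sovX* is transcribed.
So SovX is produced and active.
No repressor is bound and SovX is active, so *kosB* is transcribed.
So KosB is produced and active.
No repressor is bound and KosB is active, so *lomN* is transcribed.

ON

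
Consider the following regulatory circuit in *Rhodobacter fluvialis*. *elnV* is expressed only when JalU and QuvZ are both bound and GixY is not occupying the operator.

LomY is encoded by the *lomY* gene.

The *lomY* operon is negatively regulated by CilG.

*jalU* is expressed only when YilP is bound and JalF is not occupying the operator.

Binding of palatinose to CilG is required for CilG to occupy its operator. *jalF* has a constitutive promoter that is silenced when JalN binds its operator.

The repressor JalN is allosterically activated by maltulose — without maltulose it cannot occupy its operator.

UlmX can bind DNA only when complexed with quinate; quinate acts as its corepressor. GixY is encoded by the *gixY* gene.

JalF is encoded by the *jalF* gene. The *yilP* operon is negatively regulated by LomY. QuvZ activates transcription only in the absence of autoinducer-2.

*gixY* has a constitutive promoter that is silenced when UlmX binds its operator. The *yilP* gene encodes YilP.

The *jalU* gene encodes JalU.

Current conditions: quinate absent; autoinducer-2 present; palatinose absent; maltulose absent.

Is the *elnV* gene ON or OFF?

Quinate is absent, so UlmX is inactive.
With no repressor bound, *gixY* is transcribed.
So GixY is produced and active.
Palatinose is absent, so CilG is inactive.
With no repressor bound, *lomY* is transcribed.
So LomY is produced and active.
With repressor LomY bound, *yilP* is not transcribed.
So YilP is not produced.
Maltulose is absent, so JalN is inactive.
With no repressor bound, *jalF* is transcribed.
So JalF is produced and active.
With repressor JalF bound, *jalU* is not transcribed.
So JalU is not produced.
Autoinducer-2 is present, so QuvZ is inactive.
With repressor GixY bound, *elnV* is not transcribed.

OFF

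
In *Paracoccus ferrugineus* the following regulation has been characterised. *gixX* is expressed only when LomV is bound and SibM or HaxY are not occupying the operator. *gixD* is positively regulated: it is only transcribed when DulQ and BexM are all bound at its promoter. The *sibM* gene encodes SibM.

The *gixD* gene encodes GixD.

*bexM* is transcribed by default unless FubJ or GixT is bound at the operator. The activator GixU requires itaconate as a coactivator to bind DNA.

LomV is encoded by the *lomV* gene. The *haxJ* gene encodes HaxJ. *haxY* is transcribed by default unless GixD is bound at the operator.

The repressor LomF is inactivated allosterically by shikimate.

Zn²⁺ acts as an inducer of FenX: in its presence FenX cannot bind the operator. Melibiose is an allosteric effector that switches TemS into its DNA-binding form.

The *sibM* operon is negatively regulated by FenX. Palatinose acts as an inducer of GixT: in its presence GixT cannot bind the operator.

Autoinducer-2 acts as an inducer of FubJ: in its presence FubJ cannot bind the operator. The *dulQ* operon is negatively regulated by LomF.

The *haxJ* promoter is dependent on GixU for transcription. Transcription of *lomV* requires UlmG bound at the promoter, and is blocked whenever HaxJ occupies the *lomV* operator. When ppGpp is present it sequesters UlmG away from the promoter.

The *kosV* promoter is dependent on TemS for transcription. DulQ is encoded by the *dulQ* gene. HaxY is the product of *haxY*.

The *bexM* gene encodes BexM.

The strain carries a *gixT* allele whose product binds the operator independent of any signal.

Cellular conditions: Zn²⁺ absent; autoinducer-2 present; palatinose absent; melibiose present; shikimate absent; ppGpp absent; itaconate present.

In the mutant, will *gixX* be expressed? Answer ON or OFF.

ppGpp is absent, so UlmG is active.
Itaconate is present, so GixU is active.
No repressor is bound and GixU is active, so *haxJ* is transcribed.
So HaxJ is produced and active.
With repressor HaxJ bound, *lomV* is not transcribed.
So LomV is not produced.
Zn²⁺ is absent, so FenX is active.
With repressor FenX bound, *sibM* is not transcribed.
So SibM is not produced.
Shikimate is absent, so LomF is active.
With repressor LomF bound, *dulQ* is not transcribed.
So DulQ is not produced.
Autoinducer-2 is present, so FubJ is inactive.
GixT is constitutively active in this strain.
With repressor GixT bound, *bexM* is not transcribed.
So BexM is not produced.
Required activator DulQ is absent, so *gixD* is not transcribed.
So GixD is not produced.
With no repressor bound, *haxY* is transcribed.
So HaxY is produced and active.
With repressor HaxY bound, *gixX* is not transcribed.

OFF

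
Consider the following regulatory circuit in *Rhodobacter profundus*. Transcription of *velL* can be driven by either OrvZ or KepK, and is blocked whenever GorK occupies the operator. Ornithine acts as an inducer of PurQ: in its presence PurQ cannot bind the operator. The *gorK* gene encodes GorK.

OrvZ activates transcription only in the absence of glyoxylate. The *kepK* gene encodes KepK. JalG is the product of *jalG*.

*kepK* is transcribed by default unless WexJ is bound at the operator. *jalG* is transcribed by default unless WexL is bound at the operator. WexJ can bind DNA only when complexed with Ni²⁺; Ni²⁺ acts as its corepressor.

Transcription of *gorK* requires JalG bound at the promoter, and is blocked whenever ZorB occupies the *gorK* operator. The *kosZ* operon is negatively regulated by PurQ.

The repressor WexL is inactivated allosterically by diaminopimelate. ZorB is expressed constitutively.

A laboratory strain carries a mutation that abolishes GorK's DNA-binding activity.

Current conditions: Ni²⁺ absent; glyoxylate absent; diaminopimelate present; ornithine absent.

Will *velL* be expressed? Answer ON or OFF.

ON

GorK is non-functional in this strain, so it has no effect.
Glyoxylate is absent, so OrvZ is active.
Ni²⁺ is absent, so WexJ is inactive.
With no repressor bound, *kepK* is transcribed.
So KepK is produced and active.
Activator OrvZ is present, so *velL* is transcribed.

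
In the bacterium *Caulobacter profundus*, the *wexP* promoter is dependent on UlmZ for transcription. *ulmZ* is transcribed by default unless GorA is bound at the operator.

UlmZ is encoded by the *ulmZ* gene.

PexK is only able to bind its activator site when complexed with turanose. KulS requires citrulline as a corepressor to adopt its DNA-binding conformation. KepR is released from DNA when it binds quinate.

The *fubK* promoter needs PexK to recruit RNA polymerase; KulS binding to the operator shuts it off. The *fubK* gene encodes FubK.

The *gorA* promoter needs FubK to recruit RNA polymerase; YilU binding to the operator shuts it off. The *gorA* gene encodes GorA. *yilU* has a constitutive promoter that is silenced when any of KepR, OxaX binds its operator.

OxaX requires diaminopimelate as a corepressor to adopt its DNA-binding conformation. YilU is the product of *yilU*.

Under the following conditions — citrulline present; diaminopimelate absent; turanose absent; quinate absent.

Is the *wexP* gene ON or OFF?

ON

Quinate is absent, so KepR is active.
Diaminopimelate is absent, so OxaX is inactive.
With repressor KepR bound, *yilU* is not transcribed.
So YilU is not produced.
Turanose is absent, so PexK is inactive.
Citrulline is present, so KulS is active.
With repressor KulS bound, *fubK* is not transcribed.
So FubK is not produced.
Required activator FubK is absent, so *gorA* is not transcribed.
So GorA is not produced.
With no repressor bound, *ulmZ* is transcribed.
So UlmZ is produced and active.
No repressor is bound and UlmZ is active, so *wexP* is transcribed.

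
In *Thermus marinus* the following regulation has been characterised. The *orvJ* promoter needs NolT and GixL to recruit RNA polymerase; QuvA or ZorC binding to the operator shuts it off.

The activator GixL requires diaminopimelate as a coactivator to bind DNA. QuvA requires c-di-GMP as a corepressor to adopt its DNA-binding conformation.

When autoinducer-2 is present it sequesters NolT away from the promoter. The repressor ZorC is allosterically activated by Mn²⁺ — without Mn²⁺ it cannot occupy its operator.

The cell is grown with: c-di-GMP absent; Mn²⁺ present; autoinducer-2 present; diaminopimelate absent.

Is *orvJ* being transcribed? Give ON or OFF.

OFF

c-di-GMP is absent, so QuvA is inactive.
Autoinducer-2 is present, so NolT is inactive.
Diaminopimelate is absent, so GixL is inactive.
Mn²⁺ is present, so ZorC is active.
With repressor ZorC bound, *orvJ* is not transcribed.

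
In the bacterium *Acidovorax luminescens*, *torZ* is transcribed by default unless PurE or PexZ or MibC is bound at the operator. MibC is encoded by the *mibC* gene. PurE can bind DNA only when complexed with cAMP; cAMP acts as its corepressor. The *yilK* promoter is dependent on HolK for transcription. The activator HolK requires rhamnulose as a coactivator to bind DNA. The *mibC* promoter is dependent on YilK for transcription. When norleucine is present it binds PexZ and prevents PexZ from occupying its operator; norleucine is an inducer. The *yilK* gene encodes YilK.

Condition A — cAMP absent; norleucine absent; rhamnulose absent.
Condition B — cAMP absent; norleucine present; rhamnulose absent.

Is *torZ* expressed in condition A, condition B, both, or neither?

B only

Condition A:
cAMP is absent, so PurE is inactive.
Norleucine is absent, so PexZ is active.
Rhamnulose is absent, so HolK is inactive.
Required activator HolK is absent, so *yilK* is not transcribed.
So YilK is not produced.
Required activator YilK is absent, so *mibC* is not transcribed.
So MibC is not produced.
With repressor PexZ bound, *torZ* is not transcribed.
→ *torZ* is OFF in A.
Condition B:
cAMP is absent, so PurE is inactive.
Norleucine is present, so PexZ is inactive.
Rhamnulose is absent, so HolK is inactive.
Required activator HolK is absent, so *yilK* is not transcribed.
So YilK is not produced.
Required activator YilK is absent, so *mibC* is not transcribed.
So MibC is not produced.
With no repressor bound, *torZ* is transcribed.
→ *torZ* is ON in B.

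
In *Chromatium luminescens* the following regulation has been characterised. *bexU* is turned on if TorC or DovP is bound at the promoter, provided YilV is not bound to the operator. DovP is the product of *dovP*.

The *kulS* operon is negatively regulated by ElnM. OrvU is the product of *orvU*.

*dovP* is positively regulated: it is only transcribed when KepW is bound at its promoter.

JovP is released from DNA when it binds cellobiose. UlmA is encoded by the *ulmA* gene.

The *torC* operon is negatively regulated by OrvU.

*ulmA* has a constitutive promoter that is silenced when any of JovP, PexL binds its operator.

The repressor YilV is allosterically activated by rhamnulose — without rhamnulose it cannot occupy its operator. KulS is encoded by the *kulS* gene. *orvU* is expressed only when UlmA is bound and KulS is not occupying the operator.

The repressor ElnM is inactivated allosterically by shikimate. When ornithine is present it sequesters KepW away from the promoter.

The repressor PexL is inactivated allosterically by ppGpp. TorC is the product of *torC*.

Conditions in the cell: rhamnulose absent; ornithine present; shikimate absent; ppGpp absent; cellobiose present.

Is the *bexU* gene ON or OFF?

Rhamnulose is absent, so YilV is inactive.
Shikimate is absent, so ElnM is active.
With repressor ElnM bound, *kulS* is not transcribed.
So KulS is not produced.
Cellobiose is present, so JovP is inactive.
ppGpp is absent, so PexL is active.
With repressor PexL bound, *ulmA* is not transcribed.
So UlmA is not produced.
Required activator UlmA is absent, so *orvU* is not transcribed.
So OrvU is not produced.
With no repressor bound, *torC* is transcribed.
So TorC is produced and active.
Ornithine is present, so KepW is inactive.
Required activator KepW is absent, so *dovP* is not transcribed.
So DovP is not produced.
Activator TorC is present, so *bexU* is transcribed.

ON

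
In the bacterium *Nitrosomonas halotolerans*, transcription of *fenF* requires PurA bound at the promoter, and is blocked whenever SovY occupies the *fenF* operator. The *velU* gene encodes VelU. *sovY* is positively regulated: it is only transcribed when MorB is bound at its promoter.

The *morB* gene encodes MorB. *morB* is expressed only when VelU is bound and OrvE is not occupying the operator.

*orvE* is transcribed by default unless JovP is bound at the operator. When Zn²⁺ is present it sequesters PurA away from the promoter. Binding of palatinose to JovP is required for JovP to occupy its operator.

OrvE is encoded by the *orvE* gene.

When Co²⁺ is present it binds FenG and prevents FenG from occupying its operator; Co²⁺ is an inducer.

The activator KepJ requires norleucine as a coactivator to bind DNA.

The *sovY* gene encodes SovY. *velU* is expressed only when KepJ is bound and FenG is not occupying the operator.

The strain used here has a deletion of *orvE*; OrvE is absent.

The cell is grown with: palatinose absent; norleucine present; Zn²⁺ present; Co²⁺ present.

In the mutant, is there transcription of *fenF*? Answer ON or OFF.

OFF

Zn²⁺ is present, so PurA is inactive.
OrvE is non-functional in this strain, so it has no effect.
Norleucine is present, so KepJ is active.
Co²⁺ is present, so FenG is inactive.
No repressor is bound and KepJ is active, so *velU* is transcribed.
So VelU is produced and active.
No repressor is bound and VelU is active, so *morB* is transcribed.
So MorB is produced and active.
No repressor is bound and MorB is active, so *sovY* is transcribed.
So SovY is produced and active.
With repressor SovY bound, *fenF* is not transcribed.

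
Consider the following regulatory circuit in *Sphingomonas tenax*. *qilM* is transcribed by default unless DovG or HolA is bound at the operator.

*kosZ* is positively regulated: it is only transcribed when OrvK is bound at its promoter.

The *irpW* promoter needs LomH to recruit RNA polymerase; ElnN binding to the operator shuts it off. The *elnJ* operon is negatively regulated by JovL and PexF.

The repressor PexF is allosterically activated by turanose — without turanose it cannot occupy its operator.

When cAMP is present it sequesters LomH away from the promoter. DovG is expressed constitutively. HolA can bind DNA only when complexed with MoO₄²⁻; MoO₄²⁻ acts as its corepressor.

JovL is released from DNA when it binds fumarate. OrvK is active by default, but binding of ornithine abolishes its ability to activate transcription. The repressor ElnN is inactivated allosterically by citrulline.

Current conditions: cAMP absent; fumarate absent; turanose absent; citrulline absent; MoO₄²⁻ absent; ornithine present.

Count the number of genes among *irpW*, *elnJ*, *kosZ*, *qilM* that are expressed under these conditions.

cAMP is absent, so LomH is active.
Citrulline is absent, so ElnN is active.
With repressor ElnN bound, *irpW* is not transcribed.
→ *irpW* is OFF.
Fumarate is absent, so JovL is active.
Turanose is absent, so PexF is inactive.
With repressor JovL bound, *elnJ* is not transcribed.
→ *elnJ* is OFF.
Ornithine is present, so OrvK is inactive.
Required activator OrvK is absent, so *kosZ* is not transcribed.
→ *kosZ* is OFF.
DovG is produced constitutively and is active.
MoO₄²⁻ is absent, so HolA is inactive.
With repressor DovG bound, *qilM* is not transcribed.
→ *qilM* is OFF.
0 of the 4 genes are transcribed.

0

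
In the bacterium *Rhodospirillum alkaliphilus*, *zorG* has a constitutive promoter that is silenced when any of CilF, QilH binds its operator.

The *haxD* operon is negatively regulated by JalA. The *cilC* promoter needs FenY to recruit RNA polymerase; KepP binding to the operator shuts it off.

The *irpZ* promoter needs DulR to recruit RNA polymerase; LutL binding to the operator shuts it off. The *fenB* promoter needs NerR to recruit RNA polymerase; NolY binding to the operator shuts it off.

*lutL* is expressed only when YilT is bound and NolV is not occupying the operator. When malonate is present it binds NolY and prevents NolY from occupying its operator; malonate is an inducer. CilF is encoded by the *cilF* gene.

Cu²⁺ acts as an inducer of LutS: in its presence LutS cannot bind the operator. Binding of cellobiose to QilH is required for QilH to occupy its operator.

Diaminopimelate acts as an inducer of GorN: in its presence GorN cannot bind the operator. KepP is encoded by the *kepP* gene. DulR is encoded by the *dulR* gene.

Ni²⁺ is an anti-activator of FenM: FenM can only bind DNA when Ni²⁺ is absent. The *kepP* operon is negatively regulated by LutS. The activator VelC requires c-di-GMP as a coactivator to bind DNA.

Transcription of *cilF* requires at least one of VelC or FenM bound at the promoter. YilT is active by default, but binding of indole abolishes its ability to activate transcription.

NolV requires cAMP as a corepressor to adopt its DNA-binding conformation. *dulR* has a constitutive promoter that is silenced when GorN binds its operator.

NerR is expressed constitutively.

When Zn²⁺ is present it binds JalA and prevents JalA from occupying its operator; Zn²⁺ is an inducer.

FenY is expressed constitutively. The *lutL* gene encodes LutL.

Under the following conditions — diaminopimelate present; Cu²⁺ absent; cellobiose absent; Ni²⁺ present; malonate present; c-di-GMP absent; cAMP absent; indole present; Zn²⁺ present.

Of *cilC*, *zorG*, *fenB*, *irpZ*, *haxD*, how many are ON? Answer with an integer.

5

FenY is produced constitutively and is active.
Cu²⁺ is absent, so LutS is active.
With repressor LutS bound, *kepP* is not transcribed.
So KepP is not produced.
No repressor is bound and FenY is active, so *cilC* is transcribed.
→ *cilC* is ON.
c-di-GMP is absent, so VelC is inactive.
Ni²⁺ is present, so FenM is inactive.
No activator is available at the *cilF* promoter, so *cilF* is not transcribed.
So CilF is not produced.
Cellobiose is absent, so QilH is inactive.
With no repressor bound, *zorG* is transcribed.
→ *zorG* is ON.
Malonate is present, so NolY is inactive.
NerR is produced constitutively and is active.
No repressor is bound and NerR is active, so *fenB* is transcribed.
→ *fenB* is ON.
Diaminopimelate is present, so GorN is inactive.
With no repressor bound, *dulR* is transcribed.
So DulR is produced and active.
cAMP is absent, so NolV is inactive.
Indole is present, so YilT is inactive.
Required activator YilT is absent, so *lutL* is not transcribed.
So LutL is not produced.
No repressor is bound and DulR is active, so *irpZ* is transcribed.
→ *irpZ* is ON.
Zn²⁺ is present, so JalA is inactive.
With no repressor bound, *haxD* is transcribed.
→ *haxD* is ON.
5 of the 5 genes are transcribed.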